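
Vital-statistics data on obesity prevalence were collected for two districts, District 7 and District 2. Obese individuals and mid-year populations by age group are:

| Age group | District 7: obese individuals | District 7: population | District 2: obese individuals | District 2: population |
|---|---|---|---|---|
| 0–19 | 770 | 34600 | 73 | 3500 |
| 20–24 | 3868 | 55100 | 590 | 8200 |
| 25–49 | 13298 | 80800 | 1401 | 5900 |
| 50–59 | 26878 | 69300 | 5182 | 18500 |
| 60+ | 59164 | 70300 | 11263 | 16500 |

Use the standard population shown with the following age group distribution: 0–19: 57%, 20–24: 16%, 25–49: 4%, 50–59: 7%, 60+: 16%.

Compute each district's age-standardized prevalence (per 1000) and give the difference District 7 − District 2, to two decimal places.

30.58

Age-specific rates per 1000 for District 7: 22.254, 70.200, 164.579, 387.850, 841.593.
For District 2: 20.857, 71.951, 237.458, 280.108, 682.606.
Standard weights: 0.57, 0.16, 0.04, 0.07, 0.16.
District 7: 0.5700×22.254 + 0.1600×70.200 + 0.0400×164.579 + 0.0700×387.850 + 0.1600×841.593 = 192.3045 per 1000.
District 2: 0.5700×20.857 + 0.1600×71.951 + 0.0400×237.458 + 0.0700×280.108 + 0.1600×682.606 = 161.7236 per 1000.
Difference = 192.3045 − 161.7236 = 30.5809.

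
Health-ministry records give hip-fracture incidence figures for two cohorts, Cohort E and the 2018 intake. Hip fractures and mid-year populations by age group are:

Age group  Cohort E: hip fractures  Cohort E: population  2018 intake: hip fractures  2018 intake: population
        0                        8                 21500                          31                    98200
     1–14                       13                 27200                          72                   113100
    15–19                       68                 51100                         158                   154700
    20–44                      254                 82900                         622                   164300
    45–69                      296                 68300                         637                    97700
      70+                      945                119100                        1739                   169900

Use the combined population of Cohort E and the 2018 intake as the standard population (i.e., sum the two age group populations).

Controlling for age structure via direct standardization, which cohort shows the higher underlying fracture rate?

2018 intake

Age-specific rates per 100000 for Cohort E: 37.21, 47.79, 133.07, 306.39, 433.38, 793.45.
For the 2018 intake: 31.57, 63.66, 102.13, 378.58, 652.00, 1023.54.
Combined standard total = 1168000; weights = 0.1025, 0.1201, 0.1762, 0.2116, 0.1421, 0.2474.
Cohort E: 0.1025×37.21 + 0.1201×47.79 + 0.1762×133.07 + 0.2116×306.39 + 0.1421×433.38 + 0.2474×793.45 = 355.7662 per 100000.
The 2018 intake: 0.1025×31.57 + 0.1201×63.66 + 0.1762×102.13 + 0.2116×378.58 + 0.1421×652.00 + 0.2474×1023.54 = 454.9217 per 100000.
The crude rates (427.99 vs 408.45) would put Cohort E higher, but that reflects its age composition; once standardized to a common age structure, the 2018 intake has the higher underlying rate.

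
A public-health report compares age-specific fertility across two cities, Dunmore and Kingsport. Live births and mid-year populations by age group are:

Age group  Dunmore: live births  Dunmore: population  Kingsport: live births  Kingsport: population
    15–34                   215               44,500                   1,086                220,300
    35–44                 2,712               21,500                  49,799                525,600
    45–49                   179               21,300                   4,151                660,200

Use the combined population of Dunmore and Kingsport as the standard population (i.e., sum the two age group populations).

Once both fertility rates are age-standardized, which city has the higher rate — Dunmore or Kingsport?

Dunmore

Age-specific rates per 1,000 for Dunmore: 4.831, 126.140, 8.404.
For Kingsport: 4.930, 94.747, 6.287.
Combined standard total = 1,493,400; weights = 0.1773, 0.3663, 0.4563.
Dunmore: 0.1773×4.831 + 0.3663×126.140 + 0.4563×8.404 = 50.9023 per 1,000.
Kingsport: 0.1773×4.930 + 0.3663×94.747 + 0.4563×6.287 = 38.4534 per 1,000.
The crude rates (35.58 vs 39.14) would put Kingsport higher, but that reflects its age composition; once standardized to a common age structure, Dunmore has the higher underlying rate.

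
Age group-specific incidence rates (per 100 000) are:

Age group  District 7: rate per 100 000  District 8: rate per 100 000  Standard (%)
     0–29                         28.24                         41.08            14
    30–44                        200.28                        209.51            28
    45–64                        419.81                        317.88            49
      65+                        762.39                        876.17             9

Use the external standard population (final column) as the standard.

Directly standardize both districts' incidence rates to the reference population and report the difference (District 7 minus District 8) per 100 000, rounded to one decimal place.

35.3

Standard weights: 0.14, 0.28, 0.49, 0.09.
District 7: 0.1400×28.24 + 0.2800×200.28 + 0.4900×419.81 + 0.0900×762.39 = 334.3540 per 100 000.
District 8: 0.1400×41.08 + 0.2800×209.51 + 0.4900×317.88 + 0.0900×876.17 = 299.0305 per 100 000.
Difference = 334.3540 − 299.0305 = 35.3235.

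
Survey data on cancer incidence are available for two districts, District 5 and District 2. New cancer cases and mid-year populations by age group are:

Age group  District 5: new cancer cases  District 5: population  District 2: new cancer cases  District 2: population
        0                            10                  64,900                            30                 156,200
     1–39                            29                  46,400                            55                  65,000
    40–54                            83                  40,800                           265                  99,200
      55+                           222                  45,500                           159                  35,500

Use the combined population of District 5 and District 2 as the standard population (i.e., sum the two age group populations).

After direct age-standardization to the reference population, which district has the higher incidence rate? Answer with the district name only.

Age-specific rates per 100,000 for District 5: 15.41, 62.50, 203.43, 487.91.
For District 2: 19.21, 84.62, 267.14, 447.89.
Combined standard total = 553,500; weights = 0.3995, 0.2013, 0.2529, 0.1463.
District 5: 0.3995×15.41 + 0.2013×62.50 + 0.2529×203.43 + 0.1463×487.91 = 141.5909 per 100,000.
District 2: 0.3995×19.21 + 0.2013×84.62 + 0.2529×267.14 + 0.1463×447.89 = 157.8152 per 100,000.
The crude rates (174.09 vs 143.02) would put District 5 higher, but that reflects its age composition; once standardized to a common age structure, District 2 has the higher underlying rate.

District 2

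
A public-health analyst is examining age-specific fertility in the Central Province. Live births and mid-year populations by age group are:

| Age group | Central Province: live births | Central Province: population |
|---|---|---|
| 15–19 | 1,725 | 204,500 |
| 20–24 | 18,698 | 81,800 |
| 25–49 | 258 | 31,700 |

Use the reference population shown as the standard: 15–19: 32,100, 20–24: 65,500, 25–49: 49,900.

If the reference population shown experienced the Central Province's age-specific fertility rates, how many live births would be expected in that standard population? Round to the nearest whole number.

15649

Age-specific rates per 1,000 for the Central Province: 8.435, 228.582, 8.139.
Expected live births = Σ (standard pop × age-specific rate ÷ 1,000)
= 32,100×8.435/1,000 + 65,500×228.582/1,000 + 49,900×8.139/1,000
= 270.77 + 14972.11 + 406.13 = 15649.01.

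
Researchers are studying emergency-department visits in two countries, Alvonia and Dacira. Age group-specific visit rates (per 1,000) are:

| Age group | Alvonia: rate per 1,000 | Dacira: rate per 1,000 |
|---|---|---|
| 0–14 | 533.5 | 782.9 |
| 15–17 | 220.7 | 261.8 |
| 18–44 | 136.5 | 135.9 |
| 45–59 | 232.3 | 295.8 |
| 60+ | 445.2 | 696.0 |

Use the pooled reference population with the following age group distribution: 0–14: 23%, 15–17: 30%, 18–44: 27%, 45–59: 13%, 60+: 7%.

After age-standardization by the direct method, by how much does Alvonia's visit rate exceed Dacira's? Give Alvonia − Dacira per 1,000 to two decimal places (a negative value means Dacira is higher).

-95.34

Standard weights: 0.23, 0.30, 0.27, 0.13, 0.07.
Alvonia: 0.2300×533.5 + 0.3000×220.7 + 0.2700×136.5 + 0.1300×232.3 + 0.0700×445.2 = 287.1330 per 1,000.
Dacira: 0.2300×782.9 + 0.3000×261.8 + 0.2700×135.9 + 0.1300×295.8 + 0.0700×696.0 = 382.4740 per 1,000.
Difference = 287.1330 − 382.4740 = -95.3410.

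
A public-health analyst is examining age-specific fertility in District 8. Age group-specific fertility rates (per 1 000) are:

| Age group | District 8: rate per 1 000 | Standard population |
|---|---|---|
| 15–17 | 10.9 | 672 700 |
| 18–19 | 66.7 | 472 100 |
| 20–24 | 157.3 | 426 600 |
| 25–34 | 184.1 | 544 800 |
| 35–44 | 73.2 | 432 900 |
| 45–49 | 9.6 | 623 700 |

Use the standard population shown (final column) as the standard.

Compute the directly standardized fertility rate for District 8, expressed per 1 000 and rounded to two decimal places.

76.87

Standard total = 3 172 800; weights = 0.2120, 0.1488, 0.1345, 0.1717, 0.1364, 0.1966.
Standardized rate: 0.2120×10.9 + 0.1488×66.7 + 0.1345×157.3 + 0.1717×184.1 + 0.1364×73.2 + 0.1966×9.6 = 76.8719 per 1 000.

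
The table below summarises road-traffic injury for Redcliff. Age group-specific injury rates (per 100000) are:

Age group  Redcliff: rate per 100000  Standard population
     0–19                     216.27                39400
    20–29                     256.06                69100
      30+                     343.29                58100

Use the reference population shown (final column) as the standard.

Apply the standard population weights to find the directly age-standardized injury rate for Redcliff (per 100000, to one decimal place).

Standard total = 166600; weights = 0.2365, 0.4148, 0.3487.
Standardized rate: 0.2365×216.27 + 0.4148×256.06 + 0.3487×343.29 = 277.0704 per 100000.

277.1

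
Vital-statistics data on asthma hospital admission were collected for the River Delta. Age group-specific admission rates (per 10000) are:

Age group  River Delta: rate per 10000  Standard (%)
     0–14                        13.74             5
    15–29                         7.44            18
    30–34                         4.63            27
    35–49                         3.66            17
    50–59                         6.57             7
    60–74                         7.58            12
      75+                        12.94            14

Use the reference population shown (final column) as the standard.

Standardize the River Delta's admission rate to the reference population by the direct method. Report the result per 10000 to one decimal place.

7.1

Standard weights: 0.05, 0.18, 0.27, 0.17, 0.07, 0.12, 0.14.
Standardized rate: 0.0500×13.74 + 0.1800×7.44 + 0.2700×4.63 + 0.1700×3.66 + 0.0700×6.57 + 0.1200×7.58 + 0.1400×12.94 = 7.0796 per 10000.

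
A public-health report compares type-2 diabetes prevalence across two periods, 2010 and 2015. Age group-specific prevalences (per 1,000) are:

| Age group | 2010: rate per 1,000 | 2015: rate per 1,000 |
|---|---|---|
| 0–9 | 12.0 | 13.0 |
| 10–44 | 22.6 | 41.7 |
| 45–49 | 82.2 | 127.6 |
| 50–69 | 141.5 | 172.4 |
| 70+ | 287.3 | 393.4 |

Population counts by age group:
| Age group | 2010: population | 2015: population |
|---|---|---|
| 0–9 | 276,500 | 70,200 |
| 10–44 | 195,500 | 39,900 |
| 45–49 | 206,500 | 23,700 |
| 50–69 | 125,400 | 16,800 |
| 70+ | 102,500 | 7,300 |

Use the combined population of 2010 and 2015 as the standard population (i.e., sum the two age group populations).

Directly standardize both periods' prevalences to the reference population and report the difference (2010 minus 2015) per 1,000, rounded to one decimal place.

Combined standard total = 1,064,300; weights = 0.3258, 0.2212, 0.2163, 0.1336, 0.1032.
2010: 0.3258×12.0 + 0.2212×22.6 + 0.2163×82.2 + 0.1336×141.5 + 0.1032×287.3 = 75.2323 per 1,000.
2015: 0.3258×13.0 + 0.2212×41.7 + 0.2163×127.6 + 0.1336×172.4 + 0.1032×393.4 = 104.6767 per 1,000.
Difference = 75.2323 − 104.6767 = -29.4444.

-29.4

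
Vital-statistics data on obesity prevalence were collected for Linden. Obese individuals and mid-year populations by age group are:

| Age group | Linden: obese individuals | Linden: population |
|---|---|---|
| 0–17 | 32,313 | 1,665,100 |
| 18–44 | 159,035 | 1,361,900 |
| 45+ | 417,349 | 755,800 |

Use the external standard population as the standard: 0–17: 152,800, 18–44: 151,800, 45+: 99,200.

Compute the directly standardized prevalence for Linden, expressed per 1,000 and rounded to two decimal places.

Age-specific rates per 1,000 for Linden: 19.406, 116.774, 552.195.
Standard total = 403,800; weights = 0.3784, 0.3759, 0.2457.
Standardized rate: 0.3784×19.406 + 0.3759×116.774 + 0.2457×552.195 = 186.8978 per 1,000.

186.90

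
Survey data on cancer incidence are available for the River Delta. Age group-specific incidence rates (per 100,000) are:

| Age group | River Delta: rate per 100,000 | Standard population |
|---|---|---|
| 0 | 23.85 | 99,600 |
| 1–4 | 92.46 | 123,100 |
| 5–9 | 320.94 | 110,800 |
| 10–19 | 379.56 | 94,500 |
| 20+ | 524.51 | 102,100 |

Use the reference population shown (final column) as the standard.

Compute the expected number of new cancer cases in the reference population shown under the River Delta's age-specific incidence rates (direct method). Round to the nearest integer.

Expected new cancer cases = Σ (standard pop × age-specific rate ÷ 100,000)
= 99,600×23.85/100,000 + 123,100×92.46/100,000 + 110,800×320.94/100,000 + 94,500×379.56/100,000 + 102,100×524.51/100,000
= 23.75 + 113.82 + 355.60 + 358.68 + 535.52 = 1387.38.

1387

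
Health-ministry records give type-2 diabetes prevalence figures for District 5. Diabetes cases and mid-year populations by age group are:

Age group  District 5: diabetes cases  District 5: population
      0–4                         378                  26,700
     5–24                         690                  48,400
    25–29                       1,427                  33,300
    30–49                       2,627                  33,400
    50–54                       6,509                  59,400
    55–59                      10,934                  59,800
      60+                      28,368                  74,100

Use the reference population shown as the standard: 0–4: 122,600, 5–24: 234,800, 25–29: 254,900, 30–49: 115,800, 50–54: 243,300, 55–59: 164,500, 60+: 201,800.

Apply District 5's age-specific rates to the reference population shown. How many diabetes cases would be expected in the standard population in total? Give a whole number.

159108

Age-specific rates per 1,000 for District 5: 14.157, 14.256, 42.853, 78.653, 109.579, 182.843, 382.834.
Expected diabetes cases = Σ (standard pop × age-specific rate ÷ 1,000)
= 122,600×14.157/1,000 + 234,800×14.256/1,000 + 254,900×42.853/1,000 + 115,800×78.653/1,000 + 243,300×109.579/1,000 + 164,500×182.843/1,000 + 201,800×382.834/1,000
= 1735.69 + 3347.36 + 10923.19 + 9107.98 + 26660.60 + 30077.64 + 77255.90 = 159108.36.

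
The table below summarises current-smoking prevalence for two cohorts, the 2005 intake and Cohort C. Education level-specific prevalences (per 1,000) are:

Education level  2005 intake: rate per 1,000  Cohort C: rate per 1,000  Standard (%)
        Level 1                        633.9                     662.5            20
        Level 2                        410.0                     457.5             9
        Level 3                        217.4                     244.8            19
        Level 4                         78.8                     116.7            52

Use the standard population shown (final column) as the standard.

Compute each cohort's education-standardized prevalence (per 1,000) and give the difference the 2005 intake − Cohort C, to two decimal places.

Standard weights: 0.20, 0.09, 0.19, 0.52.
The 2005 intake: 0.2000×633.9 + 0.0900×410.0 + 0.1900×217.4 + 0.5200×78.8 = 245.9620 per 1,000.
Cohort C: 0.2000×662.5 + 0.0900×457.5 + 0.1900×244.8 + 0.5200×116.7 = 280.8710 per 1,000.
Difference = 245.9620 − 280.8710 = -34.9090.

-34.91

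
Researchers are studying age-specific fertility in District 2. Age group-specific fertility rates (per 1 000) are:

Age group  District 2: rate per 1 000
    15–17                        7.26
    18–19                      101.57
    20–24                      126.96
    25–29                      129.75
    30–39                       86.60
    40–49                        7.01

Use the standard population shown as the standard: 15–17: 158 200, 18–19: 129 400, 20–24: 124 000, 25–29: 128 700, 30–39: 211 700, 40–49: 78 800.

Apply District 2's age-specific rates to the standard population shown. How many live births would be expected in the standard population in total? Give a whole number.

65619

Expected live births = Σ (standard pop × age-specific rate ÷ 1 000)
= 158 200×7.26/1 000 + 129 400×101.57/1 000 + 124 000×126.96/1 000 + 128 700×129.75/1 000 + 211 700×86.60/1 000 + 78 800×7.01/1 000
= 1148.53 + 13143.16 + 15743.04 + 16698.83 + 18333.22 + 552.39 = 65619.16.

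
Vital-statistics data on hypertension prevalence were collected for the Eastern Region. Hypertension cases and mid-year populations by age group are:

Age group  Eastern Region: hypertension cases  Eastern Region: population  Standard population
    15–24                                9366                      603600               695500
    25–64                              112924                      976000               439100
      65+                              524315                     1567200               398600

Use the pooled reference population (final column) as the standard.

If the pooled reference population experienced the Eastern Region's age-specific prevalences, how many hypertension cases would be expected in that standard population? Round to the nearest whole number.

194950

Age-specific rates per 1000 for the Eastern Region: 15.517, 115.701, 334.555.
Expected hypertension cases = Σ (standard pop × age-specific rate ÷ 1000)
= 695500×15.517/1000 + 439100×115.701/1000 + 398600×334.555/1000
= 10792.00 + 50804.23 + 133353.73 = 194949.96.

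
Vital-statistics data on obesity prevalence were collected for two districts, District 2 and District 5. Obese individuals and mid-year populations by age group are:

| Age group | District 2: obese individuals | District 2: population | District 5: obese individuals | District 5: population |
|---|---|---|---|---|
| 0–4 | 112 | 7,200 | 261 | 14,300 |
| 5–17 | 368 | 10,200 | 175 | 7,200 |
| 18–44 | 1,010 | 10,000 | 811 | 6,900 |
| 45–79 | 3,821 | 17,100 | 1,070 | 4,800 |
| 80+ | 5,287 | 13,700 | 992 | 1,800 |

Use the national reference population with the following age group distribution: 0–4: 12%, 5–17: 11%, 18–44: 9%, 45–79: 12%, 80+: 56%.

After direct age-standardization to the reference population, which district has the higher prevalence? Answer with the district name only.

District 5

Age-specific rates per 1,000 for District 2: 15.556, 36.078, 101.000, 223.450, 385.912.
For District 5: 18.252, 24.306, 117.536, 222.917, 551.111.
Standard weights: 0.12, 0.11, 0.09, 0.12, 0.56.
District 2: 0.1200×15.556 + 0.1100×36.078 + 0.0900×101.000 + 0.1200×223.450 + 0.5600×385.912 = 257.8503 per 1,000.
District 5: 0.1200×18.252 + 0.1100×24.306 + 0.0900×117.536 + 0.1200×222.917 + 0.5600×551.111 = 350.8143 per 1,000.
The crude rates (182.10 vs 94.54) would put District 2 higher, but that reflects its age composition; once standardized to a common age structure, District 5 has the higher underlying rate.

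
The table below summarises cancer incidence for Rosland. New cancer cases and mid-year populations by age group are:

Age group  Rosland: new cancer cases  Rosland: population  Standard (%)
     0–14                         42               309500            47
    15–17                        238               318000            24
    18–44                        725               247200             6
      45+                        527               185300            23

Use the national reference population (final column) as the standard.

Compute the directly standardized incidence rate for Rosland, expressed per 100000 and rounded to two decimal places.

Age-specific rates per 100000 for Rosland: 13.57, 74.84, 293.28, 284.40.
Standard weights: 0.47, 0.24, 0.06, 0.23.
Standardized rate: 0.4700×13.57 + 0.2400×74.84 + 0.0600×293.28 + 0.2300×284.40 = 107.3502 per 100000.

107.35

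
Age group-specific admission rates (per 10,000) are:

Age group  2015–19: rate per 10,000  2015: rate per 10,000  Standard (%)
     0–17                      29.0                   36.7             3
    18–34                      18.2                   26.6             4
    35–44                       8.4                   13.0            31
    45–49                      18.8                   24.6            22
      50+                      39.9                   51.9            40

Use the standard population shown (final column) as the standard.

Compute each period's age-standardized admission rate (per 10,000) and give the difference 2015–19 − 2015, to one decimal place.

Standard weights: 0.03, 0.04, 0.31, 0.22, 0.40.
2015–19: 0.0300×29.0 + 0.0400×18.2 + 0.3100×8.4 + 0.2200×18.8 + 0.4000×39.9 = 24.2980 per 10,000.
2015: 0.0300×36.7 + 0.0400×26.6 + 0.3100×13.0 + 0.2200×24.6 + 0.4000×51.9 = 32.3670 per 10,000.
Difference = 24.2980 − 32.3670 = -8.0690.

-8.1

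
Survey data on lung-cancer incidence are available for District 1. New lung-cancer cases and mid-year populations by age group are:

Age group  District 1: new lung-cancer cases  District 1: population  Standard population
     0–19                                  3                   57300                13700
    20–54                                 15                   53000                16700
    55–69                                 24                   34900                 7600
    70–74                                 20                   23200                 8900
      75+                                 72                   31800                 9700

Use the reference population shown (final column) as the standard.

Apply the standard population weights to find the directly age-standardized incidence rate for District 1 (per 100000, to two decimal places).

71.21

Age-specific rates per 100000 for District 1: 5.24, 28.30, 68.77, 86.21, 226.42.
Standard total = 56600; weights = 0.2420, 0.2951, 0.1343, 0.1572, 0.1714.
Standardized rate: 0.2420×5.24 + 0.2951×28.30 + 0.1343×68.77 + 0.1572×86.21 + 0.1714×226.42 = 71.2098 per 100000.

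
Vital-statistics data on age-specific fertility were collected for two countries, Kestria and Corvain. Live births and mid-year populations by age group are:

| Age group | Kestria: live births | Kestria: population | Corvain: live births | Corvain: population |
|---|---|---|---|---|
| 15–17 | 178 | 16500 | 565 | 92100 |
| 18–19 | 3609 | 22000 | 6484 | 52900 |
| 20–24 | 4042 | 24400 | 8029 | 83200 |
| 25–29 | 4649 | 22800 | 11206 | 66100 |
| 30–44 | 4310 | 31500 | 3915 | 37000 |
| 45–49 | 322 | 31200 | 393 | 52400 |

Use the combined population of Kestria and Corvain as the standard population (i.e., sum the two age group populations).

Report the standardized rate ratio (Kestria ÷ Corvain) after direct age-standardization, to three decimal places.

1.381

Age-specific rates per 1000 for Kestria: 10.788, 164.045, 165.656, 203.904, 136.825, 10.321.
For Corvain: 6.135, 122.571, 96.502, 169.531, 105.811, 7.500.
Combined standard total = 532100; weights = 0.2041, 0.1408, 0.2022, 0.1671, 0.1287, 0.1571.
Kestria: 0.2041×10.788 + 0.1408×164.045 + 0.2022×165.656 + 0.1671×203.904 + 0.1287×136.825 + 0.1571×10.321 = 112.0945 per 1000.
Corvain: 0.2041×6.135 + 0.1408×122.571 + 0.2022×96.502 + 0.1671×169.531 + 0.1287×105.811 + 0.1571×7.500 = 81.1441 per 1000.
Ratio = 112.0945 ÷ 81.1441 = 1.38142.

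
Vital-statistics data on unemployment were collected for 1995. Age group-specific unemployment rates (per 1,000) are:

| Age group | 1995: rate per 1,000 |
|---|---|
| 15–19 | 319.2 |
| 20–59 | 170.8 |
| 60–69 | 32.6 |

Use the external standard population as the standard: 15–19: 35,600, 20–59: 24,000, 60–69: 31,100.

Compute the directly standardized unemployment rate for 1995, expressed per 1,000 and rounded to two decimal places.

Standard total = 90,700; weights = 0.3925, 0.2646, 0.3429.
Standardized rate: 0.3925×319.2 + 0.2646×170.8 + 0.3429×32.6 = 181.6602 per 1,000.

181.66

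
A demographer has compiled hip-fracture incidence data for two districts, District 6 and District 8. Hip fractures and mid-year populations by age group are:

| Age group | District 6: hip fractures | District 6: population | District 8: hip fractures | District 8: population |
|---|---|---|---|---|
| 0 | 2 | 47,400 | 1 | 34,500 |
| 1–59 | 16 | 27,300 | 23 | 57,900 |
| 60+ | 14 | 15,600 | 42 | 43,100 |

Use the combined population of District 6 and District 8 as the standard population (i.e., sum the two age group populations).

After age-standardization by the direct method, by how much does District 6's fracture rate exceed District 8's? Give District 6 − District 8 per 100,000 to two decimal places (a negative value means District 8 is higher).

Age-specific rates per 100,000 for District 6: 4.22, 58.61, 89.74.
For District 8: 2.90, 39.72, 97.45.
Combined standard total = 225,800; weights = 0.3627, 0.3773, 0.2600.
District 6: 0.3627×4.22 + 0.3773×58.61 + 0.2600×89.74 = 46.9749 per 100,000.
District 8: 0.3627×2.90 + 0.3773×39.72 + 0.2600×97.45 = 41.3730 per 100,000.
Difference = 46.9749 − 41.3730 = 5.6018.

5.60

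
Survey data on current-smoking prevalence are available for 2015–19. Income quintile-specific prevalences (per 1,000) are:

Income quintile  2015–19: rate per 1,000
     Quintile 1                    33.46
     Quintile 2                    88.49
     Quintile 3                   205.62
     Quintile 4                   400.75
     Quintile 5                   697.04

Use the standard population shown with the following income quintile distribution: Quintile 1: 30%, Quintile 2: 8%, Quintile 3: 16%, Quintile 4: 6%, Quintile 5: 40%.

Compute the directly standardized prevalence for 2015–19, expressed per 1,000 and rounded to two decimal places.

Standard weights: 0.30, 0.08, 0.16, 0.06, 0.40.
Standardized rate: 0.3000×33.46 + 0.0800×88.49 + 0.1600×205.62 + 0.0600×400.75 + 0.4000×697.04 = 352.8774 per 1,000.

352.88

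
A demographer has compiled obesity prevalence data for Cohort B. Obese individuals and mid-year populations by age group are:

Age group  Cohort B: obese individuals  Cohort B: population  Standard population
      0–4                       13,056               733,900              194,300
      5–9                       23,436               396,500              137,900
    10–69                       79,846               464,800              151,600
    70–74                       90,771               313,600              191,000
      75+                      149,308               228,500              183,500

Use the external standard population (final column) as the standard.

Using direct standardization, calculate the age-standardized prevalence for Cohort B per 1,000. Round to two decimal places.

Age-specific rates per 1,000 for Cohort B: 17.790, 59.107, 171.786, 289.448, 653.427.
Standard total = 858,300; weights = 0.2264, 0.1607, 0.1766, 0.2225, 0.2138.
Standardized rate: 0.2264×17.790 + 0.1607×59.107 + 0.1766×171.786 + 0.2225×289.448 + 0.2138×653.427 = 247.9769 per 1,000.

247.98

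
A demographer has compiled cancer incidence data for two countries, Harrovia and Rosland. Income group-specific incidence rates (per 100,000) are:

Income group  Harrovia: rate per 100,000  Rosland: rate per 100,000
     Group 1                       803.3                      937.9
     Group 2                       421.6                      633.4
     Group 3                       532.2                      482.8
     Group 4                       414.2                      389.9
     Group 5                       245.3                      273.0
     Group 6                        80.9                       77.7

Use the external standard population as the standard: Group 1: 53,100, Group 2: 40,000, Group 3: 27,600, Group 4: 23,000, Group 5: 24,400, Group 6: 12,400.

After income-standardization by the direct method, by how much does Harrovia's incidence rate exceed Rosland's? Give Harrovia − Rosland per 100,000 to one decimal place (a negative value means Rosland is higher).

Standard total = 180,500; weights = 0.2942, 0.2216, 0.1529, 0.1274, 0.1352, 0.0687.
Harrovia: 0.2942×803.3 + 0.2216×421.6 + 0.1529×532.2 + 0.1274×414.2 + 0.1352×245.3 + 0.0687×80.9 = 502.6207 per 100,000.
Rosland: 0.2942×937.9 + 0.2216×633.4 + 0.1529×482.8 + 0.1274×389.9 + 0.1352×273.0 + 0.0687×77.7 = 582.0285 per 100,000.
Difference = 502.6207 − 582.0285 = -79.4079.

-79.4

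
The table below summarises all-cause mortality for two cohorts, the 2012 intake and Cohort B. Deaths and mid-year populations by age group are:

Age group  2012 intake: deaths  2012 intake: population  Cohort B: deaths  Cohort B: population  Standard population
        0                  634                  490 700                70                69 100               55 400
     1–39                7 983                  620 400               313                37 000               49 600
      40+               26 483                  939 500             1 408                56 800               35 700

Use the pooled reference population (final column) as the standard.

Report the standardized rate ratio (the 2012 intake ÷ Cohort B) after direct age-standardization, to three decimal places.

1.261

Age-specific rates per 1 000 for the 2012 intake: 1.292, 12.868, 28.188.
For Cohort B: 1.013, 8.459, 24.789.
Standard total = 140 700; weights = 0.3937, 0.3525, 0.2537.
The 2012 intake: 0.3937×1.292 + 0.3525×12.868 + 0.2537×28.188 = 12.1971 per 1 000.
Cohort B: 0.3937×1.013 + 0.3525×8.459 + 0.2537×24.789 = 9.6707 per 1 000.
Ratio = 12.1971 ÷ 9.6707 = 1.26124.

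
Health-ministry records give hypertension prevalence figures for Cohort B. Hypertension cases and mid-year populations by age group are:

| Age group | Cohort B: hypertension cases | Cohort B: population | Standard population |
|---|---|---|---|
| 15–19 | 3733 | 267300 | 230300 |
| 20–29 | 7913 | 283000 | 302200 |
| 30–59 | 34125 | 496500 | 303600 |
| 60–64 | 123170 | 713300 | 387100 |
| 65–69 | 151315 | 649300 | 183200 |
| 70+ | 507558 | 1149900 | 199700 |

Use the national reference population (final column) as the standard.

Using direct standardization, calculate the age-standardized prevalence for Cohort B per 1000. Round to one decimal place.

143.3

Age-specific rates per 1000 for Cohort B: 13.966, 27.961, 68.731, 172.676, 233.043, 441.393.
Standard total = 1606100; weights = 0.1434, 0.1882, 0.1890, 0.2410, 0.1141, 0.1243.
Standardized rate: 0.1434×13.966 + 0.1882×27.961 + 0.1890×68.731 + 0.2410×172.676 + 0.1141×233.043 + 0.1243×441.393 = 143.3383 per 1000.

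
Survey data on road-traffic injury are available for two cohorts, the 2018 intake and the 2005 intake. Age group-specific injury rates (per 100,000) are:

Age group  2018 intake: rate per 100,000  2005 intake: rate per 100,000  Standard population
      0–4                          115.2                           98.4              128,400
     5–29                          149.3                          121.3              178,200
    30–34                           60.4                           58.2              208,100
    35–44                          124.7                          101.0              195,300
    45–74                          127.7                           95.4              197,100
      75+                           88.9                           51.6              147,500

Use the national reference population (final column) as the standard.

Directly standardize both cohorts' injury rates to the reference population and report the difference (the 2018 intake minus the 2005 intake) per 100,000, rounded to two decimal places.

22.85

Standard total = 1,054,600; weights = 0.1218, 0.1690, 0.1973, 0.1852, 0.1869, 0.1399.
The 2018 intake: 0.1218×115.2 + 0.1690×149.3 + 0.1973×60.4 + 0.1852×124.7 + 0.1869×127.7 + 0.1399×88.9 = 110.5656 per 100,000.
The 2005 intake: 0.1218×98.4 + 0.1690×121.3 + 0.1973×58.2 + 0.1852×101.0 + 0.1869×95.4 + 0.1399×51.6 = 87.7122 per 100,000.
Difference = 110.5656 − 87.7122 = 22.8534.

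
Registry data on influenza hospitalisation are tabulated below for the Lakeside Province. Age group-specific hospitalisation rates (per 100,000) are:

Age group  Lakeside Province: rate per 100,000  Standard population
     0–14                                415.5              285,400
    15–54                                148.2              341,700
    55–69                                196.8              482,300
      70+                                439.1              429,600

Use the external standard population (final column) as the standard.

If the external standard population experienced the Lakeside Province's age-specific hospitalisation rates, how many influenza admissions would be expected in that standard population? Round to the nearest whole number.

4528

Expected influenza admissions = Σ (standard pop × age-specific rate ÷ 100,000)
= 285,400×415.5/100,000 + 341,700×148.2/100,000 + 482,300×196.8/100,000 + 429,600×439.1/100,000
= 1185.84 + 506.40 + 949.17 + 1886.37 = 4527.78.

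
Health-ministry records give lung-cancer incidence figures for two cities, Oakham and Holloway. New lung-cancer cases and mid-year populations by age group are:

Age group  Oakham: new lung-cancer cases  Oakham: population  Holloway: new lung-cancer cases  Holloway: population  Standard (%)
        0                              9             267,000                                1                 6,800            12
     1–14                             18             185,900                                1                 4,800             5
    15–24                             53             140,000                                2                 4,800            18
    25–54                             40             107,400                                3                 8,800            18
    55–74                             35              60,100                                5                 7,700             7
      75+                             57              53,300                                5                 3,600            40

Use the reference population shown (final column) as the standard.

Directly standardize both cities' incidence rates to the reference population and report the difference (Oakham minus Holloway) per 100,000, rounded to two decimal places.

-15.28

Age-specific rates per 100,000 for Oakham: 3.37, 9.68, 37.86, 37.24, 58.24, 106.94.
For Holloway: 14.71, 20.83, 41.67, 34.09, 64.94, 138.89.
Standard weights: 0.12, 0.05, 0.18, 0.18, 0.07, 0.40.
Oakham: 0.1200×3.37 + 0.0500×9.68 + 0.1800×37.86 + 0.1800×37.24 + 0.0700×58.24 + 0.4000×106.94 = 61.2601 per 100,000.
Holloway: 0.1200×14.71 + 0.0500×20.83 + 0.1800×41.67 + 0.1800×34.09 + 0.0700×64.94 + 0.4000×138.89 = 76.5437 per 100,000.
Difference = 61.2601 − 76.5437 = -15.2836.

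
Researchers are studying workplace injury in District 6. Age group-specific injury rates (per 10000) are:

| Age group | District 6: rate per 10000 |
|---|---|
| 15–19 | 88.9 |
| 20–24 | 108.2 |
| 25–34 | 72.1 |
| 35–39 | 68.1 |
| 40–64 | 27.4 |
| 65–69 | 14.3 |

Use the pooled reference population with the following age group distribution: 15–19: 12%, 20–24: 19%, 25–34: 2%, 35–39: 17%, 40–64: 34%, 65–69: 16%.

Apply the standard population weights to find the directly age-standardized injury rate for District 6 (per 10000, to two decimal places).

Standard weights: 0.12, 0.19, 0.02, 0.17, 0.34, 0.16.
Standardized rate: 0.1200×88.9 + 0.1900×108.2 + 0.0200×72.1 + 0.1700×68.1 + 0.3400×27.4 + 0.1600×14.3 = 55.8490 per 10000.

55.85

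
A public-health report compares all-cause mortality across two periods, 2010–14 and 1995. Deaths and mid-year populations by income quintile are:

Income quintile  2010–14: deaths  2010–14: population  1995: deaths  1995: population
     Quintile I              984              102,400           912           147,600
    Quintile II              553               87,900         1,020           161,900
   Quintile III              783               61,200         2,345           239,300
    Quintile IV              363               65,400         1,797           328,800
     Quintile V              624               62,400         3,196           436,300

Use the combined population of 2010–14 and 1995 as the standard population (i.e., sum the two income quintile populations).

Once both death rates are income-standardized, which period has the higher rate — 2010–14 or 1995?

2010–14

Income-specific rates per 1,000 for 2010–14: 9.609, 6.291, 12.794, 5.550, 10.000.
For 1995: 6.179, 6.300, 9.799, 5.465, 7.325.
Combined standard total = 1,693,200; weights = 0.1476, 0.1475, 0.1775, 0.2328, 0.2945.
2010–14: 0.1476×9.609 + 0.1475×6.291 + 0.1775×12.794 + 0.2328×5.550 + 0.2945×10.000 = 8.8551 per 1,000.
1995: 0.1476×6.179 + 0.1475×6.300 + 0.1775×9.799 + 0.2328×5.465 + 0.2945×7.325 = 7.0108 per 1,000.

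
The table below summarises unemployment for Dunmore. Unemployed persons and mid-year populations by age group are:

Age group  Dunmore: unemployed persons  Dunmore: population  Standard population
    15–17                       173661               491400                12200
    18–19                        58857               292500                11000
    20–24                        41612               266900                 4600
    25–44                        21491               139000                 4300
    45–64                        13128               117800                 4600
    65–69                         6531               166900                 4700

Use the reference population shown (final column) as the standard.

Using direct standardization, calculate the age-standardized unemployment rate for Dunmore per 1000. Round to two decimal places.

207.81

Age-specific rates per 1000 for Dunmore: 353.400, 201.221, 155.909, 154.612, 111.443, 39.131.
Standard total = 41400; weights = 0.2947, 0.2657, 0.1111, 0.1039, 0.1111, 0.1135.
Standardized rate: 0.2947×353.400 + 0.2657×201.221 + 0.1111×155.909 + 0.1039×154.612 + 0.1111×111.443 + 0.1135×39.131 = 207.8134 per 1000.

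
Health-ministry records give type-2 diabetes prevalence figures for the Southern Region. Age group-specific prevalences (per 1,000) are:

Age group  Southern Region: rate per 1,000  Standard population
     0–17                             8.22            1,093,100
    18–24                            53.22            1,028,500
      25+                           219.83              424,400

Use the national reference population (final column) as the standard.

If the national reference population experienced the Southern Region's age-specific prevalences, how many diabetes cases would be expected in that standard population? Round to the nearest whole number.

Expected diabetes cases = Σ (standard pop × age-specific rate ÷ 1,000)
= 1,093,100×8.22/1,000 + 1,028,500×53.22/1,000 + 424,400×219.83/1,000
= 8985.28 + 54736.77 + 93295.85 = 157017.90.

157018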